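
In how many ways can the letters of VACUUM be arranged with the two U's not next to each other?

240

There are 6!/(2!) = 360 arrangements of VACUUM in total.
Arrangements with the U's together: treat UU as one letter, giving (5)! = 120.
Hence 360 − 120 = 240.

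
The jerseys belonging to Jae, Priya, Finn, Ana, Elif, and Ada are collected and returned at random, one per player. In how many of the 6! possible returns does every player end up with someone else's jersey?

Count assignments avoiding every fixed point. For any j of the 6 players fixed to their old jersey, the other 6−j can be arranged in (6−j)! ways.
By inclusion–exclusion this is Σ_{j=0}^{6} (−1)^j C(6,j)·(6−j)!.
Computing: 720 − 720 + 360 − 120 + 30 − 6 + 1 = 265.

265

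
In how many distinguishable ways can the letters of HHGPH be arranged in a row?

The 5 letters of HHGPH have repeats: H appearing 3 times.
Dividing 5! = 120 by 3! = 6 for the repeated letters gives 20.

20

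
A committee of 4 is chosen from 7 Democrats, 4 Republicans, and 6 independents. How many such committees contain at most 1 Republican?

1859

Split by how many Republicans are chosen (0 through 1).
Sum: C(4,0)·C(13,4) + C(4,1)·C(13,3) = 715 + 1144 = 1859.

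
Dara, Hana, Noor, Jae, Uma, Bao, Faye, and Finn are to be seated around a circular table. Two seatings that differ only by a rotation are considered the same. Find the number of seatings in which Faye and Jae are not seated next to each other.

3600

All circular seatings of 8 people number (7)! = 5040.
Those with Faye next to Jae: fuse the pair into one unit and seat 7 units around a circle — 2·(6)! = 1440.
Subtracting, 5040 − 1440 = 3600.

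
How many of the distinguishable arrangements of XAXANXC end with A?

With the last slot taken by A, it remains to arrange the other 6 letters (XXANXC).
Those 6 letters have X appearing 3 times, giving (6)!/(3!) = 120.

120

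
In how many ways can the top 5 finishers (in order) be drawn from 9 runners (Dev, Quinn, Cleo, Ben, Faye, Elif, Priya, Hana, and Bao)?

15120

This is an ordered selection of 5 from 9: P(9,5).
That gives 9 × 8 × 7 × 6 × 5 = 15120.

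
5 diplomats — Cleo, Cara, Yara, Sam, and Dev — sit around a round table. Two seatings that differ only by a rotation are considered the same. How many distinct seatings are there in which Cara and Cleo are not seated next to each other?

All circular seatings of 5 people number (4)! = 24.
Those with Cara next to Cleo: fuse the pair into one unit and seat 4 units around a circle — 2·(3)! = 12.
Subtracting, 24 − 12 = 12.

12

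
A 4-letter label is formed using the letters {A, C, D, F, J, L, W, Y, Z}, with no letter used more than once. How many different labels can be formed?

3024

With no repetition, fill the 4 letters in order: 9 choices, then 8, down to 6.
That product is 9 × 8 × 7 × 6 = 3024.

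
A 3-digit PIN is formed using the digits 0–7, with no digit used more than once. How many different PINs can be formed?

336

Choose and order 3 of the 8 symbols: the first digit has 8 options, the next 7, then 6.
8 × 7 × 6 = 336.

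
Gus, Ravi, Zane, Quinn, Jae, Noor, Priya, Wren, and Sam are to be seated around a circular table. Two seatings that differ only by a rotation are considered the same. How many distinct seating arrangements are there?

Around a circle, 9 distinct people have 9!/9 = (8)! = 40320 rotationally distinct seatings.

40320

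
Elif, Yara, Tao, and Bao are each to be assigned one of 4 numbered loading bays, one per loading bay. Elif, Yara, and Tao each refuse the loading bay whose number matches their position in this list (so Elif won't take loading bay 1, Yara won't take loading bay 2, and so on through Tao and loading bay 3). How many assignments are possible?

11

Let Aᵢ (for i ∈ {1, 2, 3}) be the placements that put person i in their forbidden loading bay. Any j of these fix j positions, leaving (4−j)! ways to fill the rest, and there are C(3,j) ways to pick which j.
By inclusion–exclusion, the number of valid placements is Σ_{j=0}^{3} (−1)^j C(3,j)·(4−j)!.
Computing: 24 − 18 + 6 − 1 = 11.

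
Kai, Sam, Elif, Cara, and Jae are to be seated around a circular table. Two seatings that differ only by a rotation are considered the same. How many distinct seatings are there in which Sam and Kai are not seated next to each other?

All circular seatings of 5 people number (4)! = 24.
Seatings with Sam beside Kai: treat them as a block with 2 internal orders, giving 2 × (3)! = 12.
Subtracting, 24 − 12 = 12.

12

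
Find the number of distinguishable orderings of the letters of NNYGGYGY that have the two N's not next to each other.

There are 8!/(3!·3!·2!) = 560 arrangements of NNYGGYGY in total.
Arrangements with the N's together: treat NN as one letter, giving (7)!/(3!·3!) = 140.
Subtracting, 560 − 140 = 420 arrangements keep the N's apart.

420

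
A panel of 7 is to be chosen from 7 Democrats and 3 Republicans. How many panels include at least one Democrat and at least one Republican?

With no constraint there are C(10,7) = 120 possible selections.
Selections missing a whole group: no Democrats → C(3,7) = 0; no Republicans → C(7,7) = 1.
Both groups omitted at once is impossible, so 120 − 1 = 119.

119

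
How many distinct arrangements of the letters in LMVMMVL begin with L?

With the first slot taken by L, it remains to arrange the other 6 letters (MVMMVL).
Those 6 letters have M appearing 3 times and V appearing twice, giving (6)!/(3!·2!) = 60.

60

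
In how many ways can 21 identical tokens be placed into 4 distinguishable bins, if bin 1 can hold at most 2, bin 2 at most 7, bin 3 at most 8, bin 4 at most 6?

By stars and bars, unrestricted non-negative solutions to x_1+…+x_4 = 21 number C(21+3,3) = 2024.
Subtract solutions that violate a single cap (substitute x_i' = x_i − (cap_i+1)): x_1 ≥ 3 gives C(21,3) = 1330; x_2 ≥ 8 gives C(16,3) = 560; x_3 ≥ 9 gives C(15,3) = 455; x_4 ≥ 7 gives C(17,3) = 680. Together 3025.
Add back pairs where two caps are both exceeded: 286 + 220 + 364 + 35 + 84 + 56 = 1045.
Subtract triples: 4 + 20 + 10 + 0 = 34.
By inclusion–exclusion the count is 2024 − 3025 + 1045 − 34 = 10.

10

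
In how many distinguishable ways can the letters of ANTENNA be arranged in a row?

420

The 7 letters of ANTENNA have repeats: A appearing twice and N appearing 3 times.
The number of distinct arrangements is 7!/(3!·2!) = 5040/12 = 420.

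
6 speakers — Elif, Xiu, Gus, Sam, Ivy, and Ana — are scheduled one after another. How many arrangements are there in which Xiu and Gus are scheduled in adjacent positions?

240

Treat {Xiu, Gus} as a single unit. There are 5 units to order, and the pair itself can be ordered 2 ways.
So the count is 2·(5)! = 240.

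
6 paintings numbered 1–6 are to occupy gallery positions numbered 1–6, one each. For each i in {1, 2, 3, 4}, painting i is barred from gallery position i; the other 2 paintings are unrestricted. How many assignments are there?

362

Let Aᵢ (for 1 ≤ i ≤ 4) be the placements that put painting i in its forbidden gallery position. Any j of these fix j positions, leaving (6−j)! ways to fill the rest, and there are C(4,j) ways to pick which j.
By inclusion–exclusion, the number of valid placements is Σ_{j=0}^{4} (−1)^j C(4,j)·(6−j)!.
Computing: 720 − 480 + 144 − 24 + 2 = 362.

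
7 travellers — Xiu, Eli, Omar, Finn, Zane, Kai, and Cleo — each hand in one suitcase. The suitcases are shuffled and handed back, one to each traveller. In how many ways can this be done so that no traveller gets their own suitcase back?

1854

This is the derangement count D_7: permutations of 7 items with no fixed point.
By inclusion–exclusion this is Σ_{j=0}^{7} (−1)^j C(7,j)·(7−j)!.
Computing: 5040 − 5040 + 2520 − 840 + 210 − 42 + 7 − 1 = 1854.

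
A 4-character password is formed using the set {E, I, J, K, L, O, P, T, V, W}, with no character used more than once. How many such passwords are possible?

With no repetition, fill the 4 characters in order: 10 choices, then 9, down to 7.
10 × 9 × 8 × 7 = 5040.

5040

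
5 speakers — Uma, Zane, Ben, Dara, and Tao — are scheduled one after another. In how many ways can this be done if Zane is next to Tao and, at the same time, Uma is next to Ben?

Treat {Zane,Tao} as one block (2 orders) and {Uma,Ben} as another (2 orders).
That leaves 3 units to arrange: 2 × 2 × 3! = 4 × 6 = 24.

24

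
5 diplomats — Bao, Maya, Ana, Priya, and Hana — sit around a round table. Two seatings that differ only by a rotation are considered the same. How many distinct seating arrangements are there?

Fix one person's seat to break rotational symmetry; the remaining 4 people can be arranged in (4)! = 24 ways.

24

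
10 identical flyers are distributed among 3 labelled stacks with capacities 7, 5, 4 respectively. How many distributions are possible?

24

Ignoring the caps, the number of non-negative solutions to x_1+…+x_3 = 10 is C(12,2) = 66.
Subtract solutions that violate a single cap (substitute x_i' = x_i − (cap_i+1)): x_1 ≥ 8 gives C(4,2) = 6; x_2 ≥ 6 gives C(6,2) = 15; x_3 ≥ 5 gives C(7,2) = 21. Together 42.
No two caps can be exceeded simultaneously, so the pair terms are all 0.
By inclusion–exclusion the count is 66 − 42 + 0 = 24.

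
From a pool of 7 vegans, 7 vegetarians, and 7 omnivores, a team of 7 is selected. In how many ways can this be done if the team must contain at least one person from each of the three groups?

105987

With no constraint there are C(21,7) = 116280 possible selections.
Selections missing a whole group: no vegans → C(14,7) = 3432; no vegetarians → C(14,7) = 3432; no omnivores → C(14,7) = 3432.
Add back selections omitting two groups (i.e. drawn from a single group): C(7,7) + C(7,7) + C(7,7) = 3.
By inclusion–exclusion: 116280 − 10296 + 3 = 105987.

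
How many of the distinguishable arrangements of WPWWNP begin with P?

20

Fix P in the first position and arrange the remaining 5 letters.
Those 5 letters have W appearing 3 times, giving (5)!/(3!) = 20.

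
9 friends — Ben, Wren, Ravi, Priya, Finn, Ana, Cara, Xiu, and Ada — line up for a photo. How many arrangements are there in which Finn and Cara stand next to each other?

Treat {Finn, Cara} as a single unit. There are 8 units to order, and the pair itself can be ordered 2 ways.
So the count is 2·(8)! = 80640.

80640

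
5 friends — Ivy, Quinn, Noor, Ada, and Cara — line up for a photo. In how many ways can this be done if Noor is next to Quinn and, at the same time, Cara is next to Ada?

Treat {Noor,Quinn} as one block (2 orders) and {Cara,Ada} as another (2 orders).
That leaves 3 units to arrange: 2 × 2 × 3! = 4 × 6 = 24.

24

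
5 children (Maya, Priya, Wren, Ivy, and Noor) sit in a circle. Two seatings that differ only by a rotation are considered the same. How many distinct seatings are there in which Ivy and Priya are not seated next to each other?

All circular seatings of 5 people number (4)! = 24.
Seatings with Ivy beside Priya: treat them as a block with 2 internal orders, giving 2 × (3)! = 12.
Subtracting, 24 − 12 = 12.

12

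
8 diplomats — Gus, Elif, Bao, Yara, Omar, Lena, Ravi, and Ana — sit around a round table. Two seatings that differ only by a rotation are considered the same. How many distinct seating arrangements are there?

Fix one person's seat to break rotational symmetry; the remaining 7 people can be arranged in (7)! = 5040 ways.

5040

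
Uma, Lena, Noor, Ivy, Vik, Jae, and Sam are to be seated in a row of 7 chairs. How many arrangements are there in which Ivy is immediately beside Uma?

1440

Treat {Ivy, Uma} as a single unit. There are 6 units to order, and the pair itself can be ordered 2 ways.
So the count is 2·(6)! = 1440.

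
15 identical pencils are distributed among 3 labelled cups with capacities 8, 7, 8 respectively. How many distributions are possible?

44

By stars and bars, unrestricted non-negative solutions to x_1+…+x_3 = 15 number C(15+2,2) = 136.
Subtract solutions that violate a single cap (substitute x_i' = x_i − (cap_i+1)): x_1 ≥ 9 gives C(8,2) = 28; x_2 ≥ 8 gives C(9,2) = 36; x_3 ≥ 9 gives C(8,2) = 28. Together 92.
No two caps can be exceeded simultaneously, so the pair terms are all 0.
By inclusion–exclusion the count is 136 − 92 + 0 = 44.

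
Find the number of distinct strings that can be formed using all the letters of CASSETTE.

5040

CASSETTE has 8 letters with E appearing twice, S appearing twice, and T appearing twice.
The number of distinct arrangements is 8!/(2!·2!·2!) = 40320/8 = 5040.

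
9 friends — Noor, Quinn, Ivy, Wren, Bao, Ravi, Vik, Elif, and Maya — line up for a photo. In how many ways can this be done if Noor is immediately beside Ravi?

80640

Place the 7 others and the Noor-Ravi pair as 8 objects in a line; the pair has 2 internal arrangements.
That gives 2 × 8! = 2 × 40320 = 80640.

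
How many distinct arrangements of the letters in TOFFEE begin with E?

Fix E in the first position and arrange the remaining 5 letters.
Those 5 letters have F appearing twice, giving (5)!/(2!) = 60.

60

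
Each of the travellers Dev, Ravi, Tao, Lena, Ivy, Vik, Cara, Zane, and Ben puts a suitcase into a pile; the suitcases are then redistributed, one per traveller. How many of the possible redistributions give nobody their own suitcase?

133496

Count assignments avoiding every fixed point. For any j of the 9 travellers fixed to their own suitcase, the other 9−j can be arranged in (9−j)! ways.
By inclusion–exclusion this is Σ_{j=0}^{9} (−1)^j C(9,j)·(9−j)!.
Computing: 362880 − 362880 + 181440 − 60480 + 15120 − 3024 + 504 − 72 + 9 − 1 = 133496.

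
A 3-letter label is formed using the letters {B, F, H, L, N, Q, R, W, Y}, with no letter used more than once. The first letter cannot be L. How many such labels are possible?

The first letter has 9−1 = 8 choices (anything except L).
The remaining 2 letters are filled from the other 8 symbols without repetition: 8 × 7 = 56.
Total: 8 × 56 = 448.

448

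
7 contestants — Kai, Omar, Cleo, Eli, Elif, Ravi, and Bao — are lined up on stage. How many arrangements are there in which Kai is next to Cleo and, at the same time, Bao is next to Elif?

480

Treat {Kai,Cleo} as one block (2 orders) and {Bao,Elif} as another (2 orders).
That leaves 5 units to arrange: 2 × 2 × 5! = 4 × 120 = 480.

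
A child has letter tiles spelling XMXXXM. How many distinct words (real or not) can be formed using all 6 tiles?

15

The 6 letters of XMXXXM have repeats: M appearing twice and X appearing 4 times.
Dividing 6! = 720 by 4!·2! = 48 for the repeated letters gives 15.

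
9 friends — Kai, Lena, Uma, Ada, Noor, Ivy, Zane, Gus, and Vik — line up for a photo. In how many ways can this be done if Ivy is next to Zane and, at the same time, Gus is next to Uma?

20160

Treat {Ivy,Zane} as one block (2 orders) and {Gus,Uma} as another (2 orders).
That leaves 7 units to arrange: 2 × 2 × 7! = 4 × 5040 = 20160.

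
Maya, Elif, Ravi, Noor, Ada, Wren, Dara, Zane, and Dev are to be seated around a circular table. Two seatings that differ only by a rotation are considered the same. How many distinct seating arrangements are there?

40320

Seat Maya anywhere (absorbing the rotational symmetry), then permute the other 8: (8)! = 40320.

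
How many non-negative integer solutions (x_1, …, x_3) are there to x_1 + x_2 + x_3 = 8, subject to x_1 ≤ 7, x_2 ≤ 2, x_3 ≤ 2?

By stars and bars, unrestricted non-negative solutions to x_1+…+x_3 = 8 number C(8+2,2) = 45.
Subtract solutions that violate a single cap (substitute x_i' = x_i − (cap_i+1)): x_1 ≥ 8 gives C(2,2) = 1; x_2 ≥ 3 gives C(7,2) = 21; x_3 ≥ 3 gives C(7,2) = 21. Together 43.
Add back pairs where two caps are both exceeded: 0 + 0 + 6 = 6.
By inclusion–exclusion the count is 45 − 43 + 6 = 8.

8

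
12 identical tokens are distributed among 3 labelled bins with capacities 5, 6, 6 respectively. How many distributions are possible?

By stars and bars, unrestricted non-negative solutions to x_1+…+x_3 = 12 number C(12+2,2) = 91.
Subtract solutions that violate a single cap (substitute x_i' = x_i − (cap_i+1)): x_1 ≥ 6 gives C(8,2) = 28; x_2 ≥ 7 gives C(7,2) = 21; x_3 ≥ 7 gives C(7,2) = 21. Together 70.
No two caps can be exceeded simultaneously, so the pair terms are all 0.
By inclusion–exclusion the count is 91 − 70 + 0 = 21.

21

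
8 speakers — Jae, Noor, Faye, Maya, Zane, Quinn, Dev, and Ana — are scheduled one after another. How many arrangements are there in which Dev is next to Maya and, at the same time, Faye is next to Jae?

Treat {Dev,Maya} as one block (2 orders) and {Faye,Jae} as another (2 orders).
That leaves 6 units to arrange: 2 × 2 × 6! = 4 × 720 = 2880.

2880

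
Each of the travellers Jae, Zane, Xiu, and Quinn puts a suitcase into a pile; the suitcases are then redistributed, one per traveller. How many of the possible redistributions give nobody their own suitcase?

Count assignments avoiding every fixed point. For any j of the 4 travellers fixed to their own suitcase, the other 4−j can be arranged in (4−j)! ways.
By inclusion–exclusion this is Σ_{j=0}^{4} (−1)^j C(4,j)·(4−j)!.
Computing: 24 − 24 + 12 − 4 + 1 = 9.

9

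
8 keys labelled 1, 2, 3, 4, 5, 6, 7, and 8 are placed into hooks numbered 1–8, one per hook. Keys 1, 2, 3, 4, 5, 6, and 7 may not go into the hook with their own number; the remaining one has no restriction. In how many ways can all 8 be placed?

16687

Let Aᵢ (for 1 ≤ i ≤ 7) be the placements that put key i in its forbidden hook. Any j of these fix j positions, leaving (8−j)! ways to fill the rest, and there are C(7,j) ways to pick which j.
By inclusion–exclusion, the number of valid placements is Σ_{j=0}^{7} (−1)^j C(7,j)·(8−j)!.
Computing: 40320 − 35280 + 15120 − 4200 + 840 − 126 + 14 − 1 = 16687.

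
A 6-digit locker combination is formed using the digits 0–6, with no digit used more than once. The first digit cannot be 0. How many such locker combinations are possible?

The first digit has 7−1 = 6 choices (anything except 0).
The remaining 5 digits are filled from the other 6 symbols without repetition: 6 × 5 × 4 × 3 × 2 = 720.
Total: 6 × 720 = 4320.

4320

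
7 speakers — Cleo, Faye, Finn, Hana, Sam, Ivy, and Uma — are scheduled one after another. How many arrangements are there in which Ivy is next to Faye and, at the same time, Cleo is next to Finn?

Treat {Ivy,Faye} as one block (2 orders) and {Cleo,Finn} as another (2 orders).
That leaves 5 units to arrange: 2 × 2 × 5! = 4 × 120 = 480.

480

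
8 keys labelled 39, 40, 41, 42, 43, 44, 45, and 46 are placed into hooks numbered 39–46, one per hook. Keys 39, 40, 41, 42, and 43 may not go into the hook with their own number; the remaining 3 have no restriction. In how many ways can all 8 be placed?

Let Aᵢ (for 39 ≤ i ≤ 43) be the placements that put key i in its forbidden hook. Any j of these fix j positions, leaving (8−j)! ways to fill the rest, and there are C(5,j) ways to pick which j.
By inclusion–exclusion, the number of valid placements is Σ_{j=0}^{5} (−1)^j C(5,j)·(8−j)!.
Computing: 40320 − 25200 + 7200 − 1200 + 120 − 6 = 21234.

21234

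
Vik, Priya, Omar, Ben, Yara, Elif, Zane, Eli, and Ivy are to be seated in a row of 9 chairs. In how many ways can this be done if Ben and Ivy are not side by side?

There are 9! = 362880 arrangements in all. If Ben and Ivy are adjacent, merging them into one block gives 2·(8)! = 80640 arrangements.
Complementary counting: 362880 − 80640 = 282240.

282240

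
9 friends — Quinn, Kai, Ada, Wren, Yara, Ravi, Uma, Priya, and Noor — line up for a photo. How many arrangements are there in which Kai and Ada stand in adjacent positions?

80640

Treat {Kai, Ada} as a single unit. There are 8 units to order, and the pair itself can be ordered 2 ways.
So the count is 2·(8)! = 80640.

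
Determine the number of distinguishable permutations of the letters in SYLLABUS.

SYLLABUS has 8 letters with L appearing twice and S appearing twice.
So there are 8! / (2!·2!) = 10080 distinguishable arrangements.

10080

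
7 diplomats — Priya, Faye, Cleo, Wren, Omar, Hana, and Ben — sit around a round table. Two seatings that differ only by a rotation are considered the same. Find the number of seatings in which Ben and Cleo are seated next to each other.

240

Glue Ben and Cleo into a block (2 internal orders). Seating 6 units around a circle gives (5)! arrangements.
So 2 × (5)! = 2 × 120 = 240.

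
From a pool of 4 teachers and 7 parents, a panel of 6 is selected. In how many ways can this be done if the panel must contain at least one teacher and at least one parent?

Unrestricted: C(11,6) = 462 ways to pick any 6 of the 11.
Subtract selections that omit an entire group: no teachers → C(7,6) = 7; no parents → C(4,6) = 0.
Both groups omitted at once is impossible, so 462 − 7 = 455.

455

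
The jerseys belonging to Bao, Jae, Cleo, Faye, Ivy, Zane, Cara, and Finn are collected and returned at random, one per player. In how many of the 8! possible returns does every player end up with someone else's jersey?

14833

This is the derangement count D_8: permutations of 8 items with no fixed point.
By inclusion–exclusion this is Σ_{j=0}^{8} (−1)^j C(8,j)·(8−j)!.
Computing: 40320 − 40320 + 20160 − 6720 + 1680 − 336 + 56 − 8 + 1 = 14833.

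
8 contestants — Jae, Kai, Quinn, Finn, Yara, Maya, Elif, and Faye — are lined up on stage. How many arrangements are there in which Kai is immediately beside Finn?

Glue Kai and Finn into one block (2 internal orders), leaving 7 units to arrange in a row.
So the count is 2·(7)! = 10080.

10080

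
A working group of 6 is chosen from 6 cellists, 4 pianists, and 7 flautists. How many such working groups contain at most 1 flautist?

1974

Split by how many flautists are chosen (0 through 1).
Sum: C(7,0)·C(10,6) + C(7,1)·C(10,5) = 210 + 1764 = 1974.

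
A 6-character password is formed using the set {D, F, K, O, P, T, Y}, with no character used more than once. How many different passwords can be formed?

With no repetition, fill the 6 characters in order: 7 choices, then 6, down to 2.
7 × 6 × 5 × 4 × 3 × 2 = 5040.

5040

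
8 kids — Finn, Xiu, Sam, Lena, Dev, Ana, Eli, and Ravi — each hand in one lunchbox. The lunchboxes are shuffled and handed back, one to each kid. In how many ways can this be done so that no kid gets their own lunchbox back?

Let Aᵢ be the assignments in which kid i gets their own lunchbox. We want the size of the complement of A₁∪…∪A_8.
By inclusion–exclusion this is Σ_{j=0}^{8} (−1)^j C(8,j)·(8−j)!.
Computing: 40320 − 40320 + 20160 − 6720 + 1680 − 336 + 56 − 8 + 1 = 14833.

14833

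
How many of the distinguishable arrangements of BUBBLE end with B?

60

With the last slot taken by B, it remains to arrange the other 5 letters (UBBLE).
Those 5 letters have B appearing twice, giving (5)!/(2!) = 60.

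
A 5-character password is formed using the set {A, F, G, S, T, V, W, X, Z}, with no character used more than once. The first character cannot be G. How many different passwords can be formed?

13440

The first character has 9−1 = 8 choices (anything except G).
The remaining 4 characters are filled from the other 8 symbols without repetition: 8 × 7 × 6 × 5 = 1680.
Total: 8 × 1680 = 13440.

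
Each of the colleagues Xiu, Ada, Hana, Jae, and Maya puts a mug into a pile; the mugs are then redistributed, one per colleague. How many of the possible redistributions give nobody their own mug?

44

Count assignments avoiding every fixed point. For any j of the 5 colleagues fixed to their own mug, the other 5−j can be arranged in (5−j)! ways.
By inclusion–exclusion this is Σ_{j=0}^{5} (−1)^j C(5,j)·(5−j)!.
Computing: 120 − 120 + 60 − 20 + 5 − 1 = 44.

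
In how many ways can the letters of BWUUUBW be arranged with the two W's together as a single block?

Treat the 2 copies of W as a single block. The multiset to arrange is then {WW, B, B, U, U, U}, 6 items in all.
That gives (6)!/(3!·2!) = 60 arrangements.

60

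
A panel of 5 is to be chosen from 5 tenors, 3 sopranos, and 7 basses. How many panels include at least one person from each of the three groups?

1925

Unrestricted: C(15,5) = 3003 ways to pick any 5 of the 15.
Selections missing a whole group: no tenors → C(10,5) = 252; no sopranos → C(12,5) = 792; no basses → C(8,5) = 56.
Add back selections omitting two groups (i.e. drawn from a single group): C(5,5) + C(3,5) + C(7,5) = 22.
By inclusion–exclusion: 3003 − 1100 + 22 = 1925.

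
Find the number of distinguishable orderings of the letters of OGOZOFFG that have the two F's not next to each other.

There are 8!/(3!·2!·2!) = 1680 arrangements of OGOZOFFG in total.
If the two F's are adjacent, glue them into one block, leaving 7 items to arrange: (7)!/(3!·2!) = 420 ways.
Hence 1680 − 420 = 1260.

1260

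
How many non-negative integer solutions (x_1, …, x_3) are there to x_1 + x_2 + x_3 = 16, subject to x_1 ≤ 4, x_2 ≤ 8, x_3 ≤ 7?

Ignoring the caps, the number of non-negative solutions to x_1+…+x_3 = 16 is C(18,2) = 153.
Subtract solutions that violate a single cap (substitute x_i' = x_i − (cap_i+1)): x_1 ≥ 5 gives C(13,2) = 78; x_2 ≥ 9 gives C(9,2) = 36; x_3 ≥ 8 gives C(10,2) = 45. Together 159.
Add back pairs where two caps are both exceeded: 6 + 10 + 0 = 16.
By inclusion–exclusion the count is 153 − 159 + 16 = 10.

10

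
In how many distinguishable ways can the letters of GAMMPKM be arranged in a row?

840

GAMMPKM has 7 letters with M appearing 3 times.
The number of distinct arrangements is 7!/(3!) = 5040/6 = 840.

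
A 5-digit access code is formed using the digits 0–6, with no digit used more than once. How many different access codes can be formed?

This is a permutation of 5 out of 7: P(7,5) = 7!/2!.
That product is 7 × 6 × 5 × 4 × 3 = 2520.

2520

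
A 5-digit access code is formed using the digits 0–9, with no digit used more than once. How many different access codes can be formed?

With no repetition, fill the 5 digits in order: 10 choices, then 9, down to 6.
That product is 10 × 9 × 8 × 7 × 6 = 30240.

30240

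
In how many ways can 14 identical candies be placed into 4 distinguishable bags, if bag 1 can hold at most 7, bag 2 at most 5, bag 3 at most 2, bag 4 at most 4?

Without the upper bounds there are C(17,3) = 680 ways to split 14 among 4 bags.
Subtract solutions that violate a single cap (substitute x_i' = x_i − (cap_i+1)): x_1 ≥ 8 gives C(9,3) = 84; x_2 ≥ 6 gives C(11,3) = 165; x_3 ≥ 3 gives C(14,3) = 364; x_4 ≥ 5 gives C(12,3) = 220. Together 833.
Add back pairs where two caps are both exceeded: 1 + 20 + 4 + 56 + 20 + 84 = 185.
Subtract triples: 0 + 0 + 0 + 1 = 1.
By inclusion–exclusion the count is 680 − 833 + 185 − 1 = 31.

31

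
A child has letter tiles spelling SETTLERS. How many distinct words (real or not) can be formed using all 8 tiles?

5040

Letter multiplicities in SETTLERS: E×2, L×1, R×1, S×2, T×2.
The number of distinct arrangements is 8!/(2!·2!·2!) = 40320/8 = 5040.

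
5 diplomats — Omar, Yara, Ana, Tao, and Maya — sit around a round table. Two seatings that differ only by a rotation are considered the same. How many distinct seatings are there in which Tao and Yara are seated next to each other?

Glue Tao and Yara into a block (2 internal orders). Seating 4 units around a circle gives (3)! arrangements.
So 2 × (3)! = 2 × 6 = 12.

12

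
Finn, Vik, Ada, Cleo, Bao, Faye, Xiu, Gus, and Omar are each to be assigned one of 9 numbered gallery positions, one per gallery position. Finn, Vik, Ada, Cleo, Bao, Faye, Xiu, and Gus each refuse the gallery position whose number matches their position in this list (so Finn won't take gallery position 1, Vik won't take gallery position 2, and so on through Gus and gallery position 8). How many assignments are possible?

Let Aᵢ (for 1 ≤ i ≤ 8) be the placements that put person i in their forbidden gallery position. Any j of these fix j positions, leaving (9−j)! ways to fill the rest, and there are C(8,j) ways to pick which j.
By inclusion–exclusion, the number of valid placements is Σ_{j=0}^{8} (−1)^j C(8,j)·(9−j)!.
Computing: 362880 − 322560 + 141120 − 40320 + 8400 − 1344 + 168 − 16 + 1 = 148329.

148329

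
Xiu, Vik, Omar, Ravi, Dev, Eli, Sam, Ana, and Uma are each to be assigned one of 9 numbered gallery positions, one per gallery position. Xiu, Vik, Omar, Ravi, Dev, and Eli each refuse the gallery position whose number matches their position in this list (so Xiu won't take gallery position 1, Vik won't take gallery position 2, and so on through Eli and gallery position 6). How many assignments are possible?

183822

Let Aᵢ (for 1 ≤ i ≤ 6) be the placements that put person i in their forbidden gallery position. Any j of these fix j positions, leaving (9−j)! ways to fill the rest, and there are C(6,j) ways to pick which j.
By inclusion–exclusion, the number of valid placements is Σ_{j=0}^{6} (−1)^j C(6,j)·(9−j)!.
Computing: 362880 − 241920 + 75600 − 14400 + 1800 − 144 + 6 = 183822.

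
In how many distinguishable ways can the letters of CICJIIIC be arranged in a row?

Letter multiplicities in CICJIIIC: C×3, I×4, J×1.
The number of distinct arrangements is 8!/(4!·3!) = 40320/144 = 280.

280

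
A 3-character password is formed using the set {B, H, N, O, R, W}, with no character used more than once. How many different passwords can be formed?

This is a permutation of 3 out of 6: P(6,3) = 6!/3!.
That product is 6 × 5 × 4 = 120.

120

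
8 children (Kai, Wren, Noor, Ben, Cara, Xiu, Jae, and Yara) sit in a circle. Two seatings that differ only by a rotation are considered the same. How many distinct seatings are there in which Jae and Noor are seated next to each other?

Treat {Jae, Noor} as one unit (2 internal orders) and seat the resulting 7 units around the table: (6)! circular arrangements.
So 2 × (6)! = 2 × 720 = 1440.

1440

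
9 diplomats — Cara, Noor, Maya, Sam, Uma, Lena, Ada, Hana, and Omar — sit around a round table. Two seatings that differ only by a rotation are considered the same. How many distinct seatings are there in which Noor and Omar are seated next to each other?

Treat {Noor, Omar} as one unit (2 internal orders) and seat the resulting 8 units around the table: (7)! circular arrangements.
So 2 × (7)! = 2 × 5040 = 10080.

10080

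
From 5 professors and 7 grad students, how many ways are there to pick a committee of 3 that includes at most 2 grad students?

Split by how many grad students are chosen (0 through 2).
Sum: C(7,0)·C(5,3) + C(7,1)·C(5,2) + C(7,2)·C(5,1) = 10 + 70 + 105 = 185.

185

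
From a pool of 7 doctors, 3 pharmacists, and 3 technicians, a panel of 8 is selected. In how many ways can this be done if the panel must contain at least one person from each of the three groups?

1197

Total 8-person selections from all 13: C(13,8) = 1287.
Subtract selections that omit an entire group: no doctors → C(6,8) = 0; no pharmacists → C(10,8) = 45; no technicians → C(10,8) = 45.
Add back selections omitting two groups (i.e. drawn from a single group): C(7,8) + C(3,8) + C(3,8) = 0.
By inclusion–exclusion: 1287 − 90 + 0 = 1197.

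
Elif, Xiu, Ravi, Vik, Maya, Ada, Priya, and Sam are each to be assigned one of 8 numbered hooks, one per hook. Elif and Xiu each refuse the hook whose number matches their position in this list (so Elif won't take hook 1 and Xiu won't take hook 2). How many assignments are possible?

Let Aᵢ (for i ∈ {1, 2}) be the placements that put person i in their forbidden hook. Any j of these fix j positions, leaving (8−j)! ways to fill the rest, and there are C(2,j) ways to pick which j.
By inclusion–exclusion, the number of valid placements is Σ_{j=0}^{2} (−1)^j C(2,j)·(8−j)!.
Computing: 40320 − 10080 + 720 = 30960.

30960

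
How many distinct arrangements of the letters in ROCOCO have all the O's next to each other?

Treat the 3 copies of O as a single block. The multiset to arrange is then {OOO, C, C, R}, 4 items in all.
That gives (4)!/(2!) = 12 arrangements.

12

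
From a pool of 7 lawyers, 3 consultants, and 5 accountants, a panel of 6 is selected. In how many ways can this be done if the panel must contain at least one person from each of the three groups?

With no constraint there are C(15,6) = 5005 possible selections.
Selections missing a whole group: no lawyers → C(8,6) = 28; no consultants → C(12,6) = 924; no accountants → C(10,6) = 210.
Add back selections omitting two groups (i.e. drawn from a single group): C(7,6) + C(3,6) + C(5,6) = 7.
By inclusion–exclusion: 5005 − 1162 + 7 = 3850.

3850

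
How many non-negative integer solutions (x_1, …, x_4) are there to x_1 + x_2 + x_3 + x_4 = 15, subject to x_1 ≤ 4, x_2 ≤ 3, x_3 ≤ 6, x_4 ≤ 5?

By stars and bars, unrestricted non-negative solutions to x_1+…+x_4 = 15 number C(15+3,3) = 816.
Subtract solutions that violate a single cap (substitute x_i' = x_i − (cap_i+1)): x_1 ≥ 5 gives C(13,3) = 286; x_2 ≥ 4 gives C(14,3) = 364; x_3 ≥ 7 gives C(11,3) = 165; x_4 ≥ 6 gives C(12,3) = 220. Together 1035.
Add back pairs where two caps are both exceeded: 84 + 20 + 35 + 35 + 56 + 10 = 240.
Subtract triples: 0 + 1 + 0 + 0 = 1.
By inclusion–exclusion the count is 816 − 1035 + 240 − 1 = 20.

20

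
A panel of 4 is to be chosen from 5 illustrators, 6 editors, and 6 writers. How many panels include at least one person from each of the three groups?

Unrestricted: C(17,4) = 2380 ways to pick any 4 of the 17.
Subtract selections that omit an entire group: no illustrators → C(12,4) = 495; no editors → C(11,4) = 330; no writers → C(11,4) = 330.
Add back selections omitting two groups (i.e. drawn from a single group): C(5,4) + C(6,4) + C(6,4) = 35.
By inclusion–exclusion: 2380 − 1155 + 35 = 1260.

1260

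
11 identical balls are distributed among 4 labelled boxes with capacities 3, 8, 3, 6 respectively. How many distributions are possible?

By stars and bars, unrestricted non-negative solutions to x_1+…+x_4 = 11 number C(11+3,3) = 364.
Subtract solutions that violate a single cap (substitute x_i' = x_i − (cap_i+1)): x_1 ≥ 4 gives C(10,3) = 120; x_2 ≥ 9 gives C(5,3) = 10; x_3 ≥ 4 gives C(10,3) = 120; x_4 ≥ 7 gives C(7,3) = 35. Together 285.
Add back pairs where two caps are both exceeded: 0 + 20 + 1 + 0 + 0 + 1 = 22.
By inclusion–exclusion the count is 364 − 285 + 22 = 101.

101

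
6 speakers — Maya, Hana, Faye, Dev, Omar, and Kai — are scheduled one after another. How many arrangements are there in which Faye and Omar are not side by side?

Of the 6! = 720 arrangements, those with Faye and Omar adjacent number 2 × 5! = 240 (treat the pair as a block with 2 internal orders).
Complementary counting: 720 − 240 = 480.

480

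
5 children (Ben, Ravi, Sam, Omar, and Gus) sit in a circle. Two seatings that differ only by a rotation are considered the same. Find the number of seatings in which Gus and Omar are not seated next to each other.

12

Without the restriction there are (4)! = 24 seatings.
Seatings with Gus beside Omar: treat them as a block with 2 internal orders, giving 2 × (3)! = 12.
Subtracting, 24 − 12 = 12.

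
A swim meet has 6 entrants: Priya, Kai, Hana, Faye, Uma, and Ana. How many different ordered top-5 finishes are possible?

720

This is an ordered selection of 5 from 6: P(6,5).
That gives 6 × 5 × 4 × 3 × 2 = 720.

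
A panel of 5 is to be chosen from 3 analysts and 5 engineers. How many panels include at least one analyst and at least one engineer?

With no constraint there are C(8,5) = 56 possible selections.
Selections missing a whole group: no analysts → C(5,5) = 1; no engineers → C(3,5) = 0.
Both groups omitted at once is impossible, so 56 − 1 = 55.

55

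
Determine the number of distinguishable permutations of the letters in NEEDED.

Letter multiplicities in NEEDED: D×2, E×3, N×1.
So there are 6! / (3!·2!) = 60 distinguishable arrangements.

60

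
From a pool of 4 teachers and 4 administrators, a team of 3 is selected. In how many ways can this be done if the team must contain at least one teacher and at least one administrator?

48

Total 3-person selections from all 8: C(8,3) = 56.
Subtract selections that omit an entire group: no teachers → C(4,3) = 4; no administrators → C(4,3) = 4.
Both groups omitted at once is impossible, so 56 − 8 = 48.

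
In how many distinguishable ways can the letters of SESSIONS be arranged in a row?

SESSIONS has 8 letters with S appearing 4 times.
So there are 8! / (4!) = 1680 distinguishable arrangements.

1680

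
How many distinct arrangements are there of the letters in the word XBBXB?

XBBXB has 5 letters with B appearing 3 times and X appearing twice.
The number of distinct arrangements is 5!/(3!·2!) = 120/12 = 10.

10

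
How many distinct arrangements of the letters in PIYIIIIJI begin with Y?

With the first slot taken by Y, it remains to arrange the other 8 letters (PIIIIIJI).
Those 8 letters have I appearing 6 times, giving (8)!/(6!) = 56.

56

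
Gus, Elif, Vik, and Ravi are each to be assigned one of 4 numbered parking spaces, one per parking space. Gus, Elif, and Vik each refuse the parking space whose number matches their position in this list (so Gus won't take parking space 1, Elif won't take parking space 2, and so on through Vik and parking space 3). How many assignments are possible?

11

Let Aᵢ (for i ∈ {1, 2, 3}) be the placements that put person i in their forbidden parking space. Any j of these fix j positions, leaving (4−j)! ways to fill the rest, and there are C(3,j) ways to pick which j.
By inclusion–exclusion, the number of valid placements is Σ_{j=0}^{3} (−1)^j C(3,j)·(4−j)!.
Computing: 24 − 18 + 6 − 1 = 11.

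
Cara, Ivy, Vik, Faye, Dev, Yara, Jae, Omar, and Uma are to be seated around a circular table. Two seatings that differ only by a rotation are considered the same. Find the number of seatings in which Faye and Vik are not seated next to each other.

30240

All circular seatings of 9 people number (8)! = 40320.
Seatings with Faye beside Vik: treat them as a block with 2 internal orders, giving 2 × (7)! = 10080.
Subtracting, 40320 − 10080 = 30240.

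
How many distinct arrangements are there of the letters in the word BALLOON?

Letter multiplicities in BALLOON: A×1, B×1, L×2, N×1, O×2.
Dividing 7! = 5040 by 2!·2! = 4 for the repeated letters gives 1260.

1260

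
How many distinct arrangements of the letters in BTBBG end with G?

Fix G in the last position and arrange the remaining 4 letters.
Those 4 letters have B appearing 3 times, giving (4)!/(3!) = 4.

4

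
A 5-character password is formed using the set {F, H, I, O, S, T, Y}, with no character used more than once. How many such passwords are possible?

This is a permutation of 5 out of 7: P(7,5) = 7!/2!.
That product is 7 × 6 × 5 × 4 × 3 = 2520.

2520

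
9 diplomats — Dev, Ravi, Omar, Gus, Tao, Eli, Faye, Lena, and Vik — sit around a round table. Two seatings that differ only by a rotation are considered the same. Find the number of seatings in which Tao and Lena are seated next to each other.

10080

Glue Tao and Lena into a block (2 internal orders). Seating 8 units around a circle gives (7)! arrangements.
So 2 × (7)! = 2 × 5040 = 10080.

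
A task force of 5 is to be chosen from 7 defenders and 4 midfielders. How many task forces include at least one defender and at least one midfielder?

441

Total 5-person selections from all 11: C(11,5) = 462.
Subtract selections that omit an entire group: no defenders → C(4,5) = 0; no midfielders → C(7,5) = 21.
Both groups omitted at once is impossible, so 462 − 21 = 441.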